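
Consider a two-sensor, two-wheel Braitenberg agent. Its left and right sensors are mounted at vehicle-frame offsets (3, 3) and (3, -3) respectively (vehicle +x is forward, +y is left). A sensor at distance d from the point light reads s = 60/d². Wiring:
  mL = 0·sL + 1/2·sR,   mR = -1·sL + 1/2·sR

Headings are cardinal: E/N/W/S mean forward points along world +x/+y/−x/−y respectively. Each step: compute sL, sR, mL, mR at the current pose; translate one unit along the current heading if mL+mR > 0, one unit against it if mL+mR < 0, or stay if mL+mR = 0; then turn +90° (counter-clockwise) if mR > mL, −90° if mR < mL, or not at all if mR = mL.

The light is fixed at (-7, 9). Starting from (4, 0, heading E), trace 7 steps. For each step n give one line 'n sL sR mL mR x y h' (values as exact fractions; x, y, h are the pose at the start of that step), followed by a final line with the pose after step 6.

0 15/58 3/17 3/34 -84/493 4 0 E
1 60/313 60/193 30/193 -2190/60409 3 0 S
2 30/109 30/49 15/49 165/5341 3 -1 W
3 12/17 60/193 30/193 -1806/3281 2 -1 N
4 15/52 3/17 3/34 -177/884 2 -2 E
5 60/317 60/221 30/221 -3750/70057 1 -2 S
6 6/25 30/53 15/53 57/1325 1 -3 W
final 0 -3 N

n=0: pose=(4,0,E); sL=15/58, sR=3/17; mL=3/34, mR=-84/493; mL+mR=-81/986 → advance -1; mR−mL=-15/58 → turn -1·90°
n=1: pose=(3,0,S); sL=60/313, sR=60/193; mL=30/193, mR=-2190/60409; mL+mR=7200/60409 → advance +1; mR−mL=-60/313 → turn -1·90°
n=2: pose=(3,-1,W); sL=30/109, sR=30/49; mL=15/49, mR=165/5341; mL+mR=1800/5341 → advance +1; mR−mL=-30/109 → turn -1·90°
n=3: pose=(2,-1,N); sL=12/17, sR=60/193; mL=30/193, mR=-1806/3281; mL+mR=-1296/3281 → advance -1; mR−mL=-12/17 → turn -1·90°
n=4: pose=(2,-2,E); sL=15/52, sR=3/17; mL=3/34, mR=-177/884; mL+mR=-99/884 → advance -1; mR−mL=-15/52 → turn -1·90°
n=5: pose=(1,-2,S); sL=60/317, sR=60/221; mL=30/221, mR=-3750/70057; mL+mR=5760/70057 → advance +1; mR−mL=-60/317 → turn -1·90°
n=6: pose=(1,-3,W); sL=6/25, sR=30/53; mL=15/53, mR=57/1325; mL+mR=432/1325 → advance +1; mR−mL=-6/25 → turn -1·90°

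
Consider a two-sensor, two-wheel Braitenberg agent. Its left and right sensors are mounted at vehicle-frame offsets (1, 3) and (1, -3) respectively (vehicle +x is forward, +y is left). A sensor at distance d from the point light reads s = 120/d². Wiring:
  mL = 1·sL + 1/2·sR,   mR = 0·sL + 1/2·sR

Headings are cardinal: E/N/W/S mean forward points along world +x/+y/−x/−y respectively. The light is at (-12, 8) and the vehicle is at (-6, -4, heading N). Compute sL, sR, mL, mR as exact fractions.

left sensor world pos  = (-9, -3); dL² = 130
right sensor world pos = (-3, -3); dR² = 202
sL = 120/130 = 12/13
sR = 120/202 = 60/101
mL = 1·sL + 1/2·sR = 1602/1313
mR = 0·sL + 1/2·sR = 30/101

12/13 60/101 1602/1313 30/101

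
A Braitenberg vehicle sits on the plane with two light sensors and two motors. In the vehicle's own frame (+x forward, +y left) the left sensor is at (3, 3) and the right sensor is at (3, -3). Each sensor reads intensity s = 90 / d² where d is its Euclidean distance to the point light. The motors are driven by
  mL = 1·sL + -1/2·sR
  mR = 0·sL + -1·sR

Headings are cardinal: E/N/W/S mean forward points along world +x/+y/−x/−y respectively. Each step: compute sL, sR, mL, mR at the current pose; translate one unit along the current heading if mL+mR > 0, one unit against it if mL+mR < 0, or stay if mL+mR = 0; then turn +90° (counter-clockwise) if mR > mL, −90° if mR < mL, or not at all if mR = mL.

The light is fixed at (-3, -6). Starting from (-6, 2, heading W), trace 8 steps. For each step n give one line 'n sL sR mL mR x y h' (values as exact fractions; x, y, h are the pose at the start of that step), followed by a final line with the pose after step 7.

n=0: pose=(-6,2,W); sL=90/61, sR=90/157; mL=11385/9577, mR=-90/157; mL+mR=5895/9577 → advance +1; mR−mL=-16875/9577 → turn -1·90°
n=1: pose=(-7,2,N); sL=9/17, sR=45/61; mL=333/2074, mR=-45/61; mL+mR=-1197/2074 → advance -1; mR−mL=-1863/2074 → turn -1·90°
n=2: pose=(-7,1,E); sL=90/101, sR=90/17; mL=-3015/1717, mR=-90/17; mL+mR=-12105/1717 → advance -1; mR−mL=-6075/1717 → turn -1·90°
n=3: pose=(-8,1,S); sL=9/2, sR=9/8; mL=63/16, mR=-9/8; mL+mR=45/16 → advance +1; mR−mL=-81/16 → turn -1·90°
n=4: pose=(-8,0,W); sL=90/73, sR=18/29; mL=1953/2117, mR=-18/29; mL+mR=639/2117 → advance +1; mR−mL=-3267/2117 → turn -1·90°
n=5: pose=(-9,0,N); sL=5/9, sR=1; mL=1/18, mR=-1; mL+mR=-17/18 → advance -1; mR−mL=-19/18 → turn -1·90°
n=6: pose=(-9,-1,E); sL=90/73, sR=90/13; mL=-2115/949, mR=-90/13; mL+mR=-8685/949 → advance -1; mR−mL=-4455/949 → turn -1·90°
n=7: pose=(-10,-1,S); sL=9/2, sR=45/52; mL=423/104, mR=-45/52; mL+mR=333/104 → advance +1; mR−mL=-513/104 → turn -1·90°

0 90/61 90/157 11385/9577 -90/157 -6 2 W
1 9/17 45/61 333/2074 -45/61 -7 2 N
2 90/101 90/17 -3015/1717 -90/17 -7 1 E
3 9/2 9/8 63/16 -9/8 -8 1 S
4 90/73 18/29 1953/2117 -18/29 -8 0 W
5 5/9 1 1/18 -1 -9 0 N
6 90/73 90/13 -2115/949 -90/13 -9 -1 E
7 9/2 45/52 423/104 -45/52 -10 -1 S
final -10 -2 W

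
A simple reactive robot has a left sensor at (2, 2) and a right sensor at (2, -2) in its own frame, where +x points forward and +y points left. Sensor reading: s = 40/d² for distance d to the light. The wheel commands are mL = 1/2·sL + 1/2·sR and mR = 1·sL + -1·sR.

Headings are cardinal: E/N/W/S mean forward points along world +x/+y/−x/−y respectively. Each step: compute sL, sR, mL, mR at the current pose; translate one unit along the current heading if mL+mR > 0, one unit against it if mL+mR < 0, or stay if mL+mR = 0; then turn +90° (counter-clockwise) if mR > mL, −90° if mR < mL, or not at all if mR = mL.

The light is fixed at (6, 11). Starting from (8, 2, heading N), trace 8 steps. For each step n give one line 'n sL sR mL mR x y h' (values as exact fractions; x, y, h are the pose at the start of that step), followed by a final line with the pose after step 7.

n=0: pose=(8,2,N); sL=40/49, sR=8/13; mL=456/637, mR=128/637; mL+mR=584/637 → advance +1; mR−mL=-328/637 → turn -1·90°
n=1: pose=(8,3,E); sL=10/13, sR=10/29; mL=210/377, mR=160/377; mL+mR=370/377 → advance +1; mR−mL=-50/377 → turn -1·90°
n=2: pose=(9,3,S); sL=8/25, sR=40/101; mL=904/2525, mR=-192/2525; mL+mR=712/2525 → advance +1; mR−mL=-1096/2525 → turn -1·90°
n=3: pose=(9,2,W); sL=20/61, sR=4/5; mL=172/305, mR=-144/305; mL+mR=28/305 → advance +1; mR−mL=-316/305 → turn -1·90°
n=4: pose=(8,2,N); sL=40/49, sR=8/13; mL=456/637, mR=128/637; mL+mR=584/637 → advance +1; mR−mL=-328/637 → turn -1·90°
n=5: pose=(8,3,E); sL=10/13, sR=10/29; mL=210/377, mR=160/377; mL+mR=370/377 → advance +1; mR−mL=-50/377 → turn -1·90°
n=6: pose=(9,3,S); sL=8/25, sR=40/101; mL=904/2525, mR=-192/2525; mL+mR=712/2525 → advance +1; mR−mL=-1096/2525 → turn -1·90°
n=7: pose=(9,2,W); sL=20/61, sR=4/5; mL=172/305, mR=-144/305; mL+mR=28/305 → advance +1; mR−mL=-316/305 → turn -1·90°

0 40/49 8/13 456/637 128/637 8 2 N
1 10/13 10/29 210/377 160/377 8 3 E
2 8/25 40/101 904/2525 -192/2525 9 3 S
3 20/61 4/5 172/305 -144/305 9 2 W
4 40/49 8/13 456/637 128/637 8 2 N
5 10/13 10/29 210/377 160/377 8 3 E
6 8/25 40/101 904/2525 -192/2525 9 3 S
7 20/61 4/5 172/305 -144/305 9 2 W
final 8 2 N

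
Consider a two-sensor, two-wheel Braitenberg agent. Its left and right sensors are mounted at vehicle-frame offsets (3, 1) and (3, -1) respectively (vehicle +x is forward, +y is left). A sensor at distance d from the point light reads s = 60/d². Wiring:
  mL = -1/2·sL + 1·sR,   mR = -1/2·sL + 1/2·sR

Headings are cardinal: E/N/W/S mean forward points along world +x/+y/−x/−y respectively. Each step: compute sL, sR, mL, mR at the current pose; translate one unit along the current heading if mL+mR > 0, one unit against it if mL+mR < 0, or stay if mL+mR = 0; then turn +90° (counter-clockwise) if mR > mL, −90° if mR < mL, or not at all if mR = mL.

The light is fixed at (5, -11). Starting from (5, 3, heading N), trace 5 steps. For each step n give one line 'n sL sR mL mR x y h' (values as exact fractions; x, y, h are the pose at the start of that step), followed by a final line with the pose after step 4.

0 6/29 6/29 3/29 0 5 3 N
1 12/53 12/41 390/2173 72/2173 5 4 E
2 15/37 5/12 95/444 5/888 6 4 S
3 60/173 60/229 3510/39617 -1680/39617 6 3 W
4 6/29 6/29 3/29 0 5 3 N
final 5 4 E

n=0: pose=(5,3,N); sL=6/29, sR=6/29; mL=3/29, mR=0; mL+mR=3/29 → advance +1; mR−mL=-3/29 → turn -1·90°
n=1: pose=(5,4,E); sL=12/53, sR=12/41; mL=390/2173, mR=72/2173; mL+mR=462/2173 → advance +1; mR−mL=-6/41 → turn -1·90°
n=2: pose=(6,4,S); sL=15/37, sR=5/12; mL=95/444, mR=5/888; mL+mR=65/296 → advance +1; mR−mL=-5/24 → turn -1·90°
n=3: pose=(6,3,W); sL=60/173, sR=60/229; mL=3510/39617, mR=-1680/39617; mL+mR=1830/39617 → advance +1; mR−mL=-30/229 → turn -1·90°
n=4: pose=(5,3,N); sL=6/29, sR=6/29; mL=3/29, mR=0; mL+mR=3/29 → advance +1; mR−mL=-3/29 → turn -1·90°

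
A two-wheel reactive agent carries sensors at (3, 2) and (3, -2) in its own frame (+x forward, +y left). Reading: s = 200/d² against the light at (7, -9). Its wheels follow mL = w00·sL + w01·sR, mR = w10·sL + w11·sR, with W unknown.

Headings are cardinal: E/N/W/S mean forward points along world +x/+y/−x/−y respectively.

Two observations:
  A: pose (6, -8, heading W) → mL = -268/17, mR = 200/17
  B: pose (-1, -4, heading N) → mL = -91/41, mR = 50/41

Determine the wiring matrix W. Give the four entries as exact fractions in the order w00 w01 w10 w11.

-1 -1/2 1 0

obs A: pose=(6,-8,W) → sL=200/17, sR=8, mL=-268/17, mR=200/17
obs B: pose=(-1,-4,N) → sL=50/41, sR=2, mL=-91/41, mR=50/41
sensor matrix S = [[200/17, 8], [50/41, 2]]; det S = 9600/697
solve [mL_A; mL_B] = S·[w00; w01] and [mR_A; mR_B] = S·[w10; w11]:
  w00 = -1, w01 = -1/2, w10 = 1, w11 = 0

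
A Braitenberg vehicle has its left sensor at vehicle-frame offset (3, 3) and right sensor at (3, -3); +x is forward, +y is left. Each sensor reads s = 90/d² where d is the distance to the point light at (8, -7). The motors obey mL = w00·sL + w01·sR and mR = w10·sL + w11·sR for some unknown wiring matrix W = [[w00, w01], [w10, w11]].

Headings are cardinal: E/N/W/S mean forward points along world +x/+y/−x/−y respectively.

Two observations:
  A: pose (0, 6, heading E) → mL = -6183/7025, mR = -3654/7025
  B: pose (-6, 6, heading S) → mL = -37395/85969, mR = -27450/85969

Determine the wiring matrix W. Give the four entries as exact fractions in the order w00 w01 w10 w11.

obs A: pose=(0,6,E) → sL=90/281, sR=18/25, mL=-6183/7025, mR=-3654/7025
obs B: pose=(-6,6,S) → sL=90/221, sR=90/389, mL=-37395/85969, mR=-27450/85969
sensor matrix S = [[90/281, 18/25], [90/221, 90/389]]; det S = -26465616/120786445
solve [mL_A; mL_B] = S·[w00; w01] and [mR_A; mR_B] = S·[w10; w11]:
  w00 = -1/2, w01 = -1, w10 = -1/2, w11 = -1/2

-1/2 -1 -1/2 -1/2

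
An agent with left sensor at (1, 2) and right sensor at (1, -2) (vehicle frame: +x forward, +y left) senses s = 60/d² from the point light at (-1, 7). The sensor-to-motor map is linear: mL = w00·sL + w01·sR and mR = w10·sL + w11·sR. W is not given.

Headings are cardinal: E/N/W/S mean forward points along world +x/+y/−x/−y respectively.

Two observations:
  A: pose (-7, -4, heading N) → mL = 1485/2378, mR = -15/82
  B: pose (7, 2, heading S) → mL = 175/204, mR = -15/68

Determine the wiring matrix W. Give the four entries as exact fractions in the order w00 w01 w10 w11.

1 1/2 -1/2 0

obs A: pose=(-7,-4,N) → sL=15/41, sR=15/29, mL=1485/2378, mR=-15/82
obs B: pose=(7,2,S) → sL=15/34, sR=5/6, mL=175/204, mR=-15/68
sensor matrix S = [[15/41, 15/29], [15/34, 5/6]]; det S = 1550/20213
solve [mL_A; mL_B] = S·[w00; w01] and [mR_A; mR_B] = S·[w10; w11]:
  w00 = 1, w01 = 1/2, w10 = -1/2, w11 = 0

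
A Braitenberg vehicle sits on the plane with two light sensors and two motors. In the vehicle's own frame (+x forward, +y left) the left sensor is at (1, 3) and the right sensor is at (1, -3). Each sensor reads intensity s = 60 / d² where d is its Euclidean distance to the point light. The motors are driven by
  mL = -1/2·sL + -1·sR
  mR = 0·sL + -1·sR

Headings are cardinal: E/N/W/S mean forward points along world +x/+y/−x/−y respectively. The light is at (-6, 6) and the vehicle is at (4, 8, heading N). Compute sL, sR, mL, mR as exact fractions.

left sensor world pos  = (1, 9); dL² = 58
right sensor world pos = (7, 9); dR² = 178
sL = 60/58 = 30/29
sR = 60/178 = 30/89
mL = -1/2·sL + -1·sR = -2205/2581
mR = 0·sL + -1·sR = -30/89

30/29 30/89 -2205/2581 -30/89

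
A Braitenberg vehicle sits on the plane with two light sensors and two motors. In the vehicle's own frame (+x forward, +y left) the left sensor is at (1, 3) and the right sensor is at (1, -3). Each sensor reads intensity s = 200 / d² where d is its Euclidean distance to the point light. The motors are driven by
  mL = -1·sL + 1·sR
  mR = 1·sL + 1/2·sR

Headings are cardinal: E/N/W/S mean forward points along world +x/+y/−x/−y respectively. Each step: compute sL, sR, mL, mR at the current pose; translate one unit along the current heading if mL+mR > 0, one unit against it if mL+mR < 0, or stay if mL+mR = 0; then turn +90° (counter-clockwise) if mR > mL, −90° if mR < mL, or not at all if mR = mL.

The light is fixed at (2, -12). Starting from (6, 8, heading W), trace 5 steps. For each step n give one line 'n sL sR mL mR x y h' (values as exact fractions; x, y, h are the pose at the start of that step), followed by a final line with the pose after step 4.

n=0: pose=(6,8,W); sL=100/149, sR=100/269; mL=-12000/40081, mR=34350/40081; mL+mR=150/269 → advance +1; mR−mL=46350/40081 → turn +1·90°
n=1: pose=(5,8,S); sL=200/397, sR=200/361; mL=7200/143317, mR=111900/143317; mL+mR=300/361 → advance +1; mR−mL=104700/143317 → turn +1·90°
n=2: pose=(5,7,E); sL=2/5, sR=25/34; mL=57/170, mR=261/340; mL+mR=75/68 → advance +1; mR−mL=147/340 → turn +1·90°
n=3: pose=(6,7,N); sL=200/401, sR=200/449; mL=-9600/180049, mR=129900/180049; mL+mR=300/449 → advance +1; mR−mL=139500/180049 → turn +1·90°
n=4: pose=(6,8,W); sL=100/149, sR=100/269; mL=-12000/40081, mR=34350/40081; mL+mR=150/269 → advance +1; mR−mL=46350/40081 → turn +1·90°

0 100/149 100/269 -12000/40081 34350/40081 6 8 W
1 200/397 200/361 7200/143317 111900/143317 5 8 S
2 2/5 25/34 57/170 261/340 5 7 E
3 200/401 200/449 -9600/180049 129900/180049 6 7 N
4 100/149 100/269 -12000/40081 34350/40081 6 8 W
final 5 8 S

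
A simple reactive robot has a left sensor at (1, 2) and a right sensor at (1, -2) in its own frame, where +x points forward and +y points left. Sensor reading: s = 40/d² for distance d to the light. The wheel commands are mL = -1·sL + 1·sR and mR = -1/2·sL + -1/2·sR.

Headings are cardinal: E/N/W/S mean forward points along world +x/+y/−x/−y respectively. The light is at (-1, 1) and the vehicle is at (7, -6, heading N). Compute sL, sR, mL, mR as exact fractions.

left sensor world pos  = (5, -5); dL² = 72
right sensor world pos = (9, -5); dR² = 136
sL = 40/72 = 5/9
sR = 40/136 = 5/17
mL = -1·sL + 1·sR = -40/153
mR = -1/2·sL + -1/2·sR = -65/153

5/9 5/17 -40/153 -65/153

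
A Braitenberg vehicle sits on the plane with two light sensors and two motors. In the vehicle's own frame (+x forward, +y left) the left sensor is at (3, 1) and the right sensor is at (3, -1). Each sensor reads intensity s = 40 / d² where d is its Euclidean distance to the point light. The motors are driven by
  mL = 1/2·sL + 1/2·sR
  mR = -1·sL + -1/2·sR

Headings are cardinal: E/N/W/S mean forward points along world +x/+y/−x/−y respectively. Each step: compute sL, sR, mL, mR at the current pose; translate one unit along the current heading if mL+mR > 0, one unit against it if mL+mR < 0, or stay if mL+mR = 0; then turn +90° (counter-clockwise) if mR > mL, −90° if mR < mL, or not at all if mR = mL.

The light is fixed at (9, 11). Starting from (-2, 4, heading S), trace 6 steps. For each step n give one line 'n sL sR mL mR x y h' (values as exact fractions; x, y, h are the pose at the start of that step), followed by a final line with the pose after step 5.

n=0: pose=(-2,4,S); sL=1/5, sR=10/61; mL=111/610, mR=-86/305; mL+mR=-1/10 → advance -1; mR−mL=-283/610 → turn -1·90°
n=1: pose=(-2,5,W); sL=8/49, sR=40/221; mL=1864/10829, mR=-2748/10829; mL+mR=-4/49 → advance -1; mR−mL=-4612/10829 → turn -1·90°
n=2: pose=(-1,5,N); sL=4/13, sR=4/9; mL=44/117, mR=-62/117; mL+mR=-2/13 → advance -1; mR−mL=-106/117 → turn -1·90°
n=3: pose=(-1,4,E); sL=8/17, sR=40/113; mL=792/1921, mR=-1244/1921; mL+mR=-4/17 → advance -1; mR−mL=-2036/1921 → turn -1·90°
n=4: pose=(-2,4,S); sL=1/5, sR=10/61; mL=111/610, mR=-86/305; mL+mR=-1/10 → advance -1; mR−mL=-283/610 → turn -1·90°
n=5: pose=(-2,5,W); sL=8/49, sR=40/221; mL=1864/10829, mR=-2748/10829; mL+mR=-4/49 → advance -1; mR−mL=-4612/10829 → turn -1·90°

0 1/5 10/61 111/610 -86/305 -2 4 S
1 8/49 40/221 1864/10829 -2748/10829 -2 5 W
2 4/13 4/9 44/117 -62/117 -1 5 N
3 8/17 40/113 792/1921 -1244/1921 -1 4 E
4 1/5 10/61 111/610 -86/305 -2 4 S
5 8/49 40/221 1864/10829 -2748/10829 -2 5 W
final -1 5 N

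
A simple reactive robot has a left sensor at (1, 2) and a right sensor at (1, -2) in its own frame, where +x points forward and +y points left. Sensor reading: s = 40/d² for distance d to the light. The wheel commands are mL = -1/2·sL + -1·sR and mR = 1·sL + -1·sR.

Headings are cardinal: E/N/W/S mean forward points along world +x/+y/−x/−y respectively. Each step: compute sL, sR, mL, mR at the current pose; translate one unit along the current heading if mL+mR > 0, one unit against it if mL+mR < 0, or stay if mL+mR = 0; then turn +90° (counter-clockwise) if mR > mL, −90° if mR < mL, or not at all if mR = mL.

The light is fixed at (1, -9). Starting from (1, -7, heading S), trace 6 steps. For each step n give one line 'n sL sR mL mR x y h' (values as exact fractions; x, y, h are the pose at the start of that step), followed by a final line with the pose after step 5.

n=0: pose=(1,-7,S); sL=8, sR=8; mL=-12, mR=0; mL+mR=-12 → advance -1; mR−mL=12 → turn +1·90°
n=1: pose=(1,-6,E); sL=20/13, sR=20; mL=-270/13, mR=-240/13; mL+mR=-510/13 → advance -1; mR−mL=30/13 → turn +1·90°
n=2: pose=(0,-6,N); sL=8/5, sR=40/17; mL=-268/85, mR=-64/85; mL+mR=-332/85 → advance -1; mR−mL=12/5 → turn +1·90°
n=3: pose=(0,-7,W); sL=10, sR=2; mL=-7, mR=8; mL+mR=1 → advance +1; mR−mL=15 → turn +1·90°
n=4: pose=(-1,-7,S); sL=40, sR=40/17; mL=-380/17, mR=640/17; mL+mR=260/17 → advance +1; mR−mL=60 → turn +1·90°
n=5: pose=(-1,-8,E); sL=4, sR=20; mL=-22, mR=-16; mL+mR=-38 → advance -1; mR−mL=6 → turn +1·90°

0 8 8 -12 0 1 -7 S
1 20/13 20 -270/13 -240/13 1 -6 E
2 8/5 40/17 -268/85 -64/85 0 -6 N
3 10 2 -7 8 0 -7 W
4 40 40/17 -380/17 640/17 -1 -7 S
5 4 20 -22 -16 -1 -8 E
final -2 -8 N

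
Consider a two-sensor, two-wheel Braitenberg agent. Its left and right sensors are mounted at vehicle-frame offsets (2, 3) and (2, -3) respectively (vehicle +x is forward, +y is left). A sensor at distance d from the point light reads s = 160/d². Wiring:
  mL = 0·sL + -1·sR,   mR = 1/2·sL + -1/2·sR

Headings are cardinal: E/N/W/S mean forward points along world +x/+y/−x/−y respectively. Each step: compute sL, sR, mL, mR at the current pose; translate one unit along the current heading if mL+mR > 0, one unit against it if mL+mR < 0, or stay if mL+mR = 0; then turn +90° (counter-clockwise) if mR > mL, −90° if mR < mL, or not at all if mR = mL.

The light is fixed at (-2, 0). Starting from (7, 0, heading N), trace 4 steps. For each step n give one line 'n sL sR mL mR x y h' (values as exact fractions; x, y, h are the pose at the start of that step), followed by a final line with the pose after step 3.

0 4 40/37 -40/37 54/37 7 0 N
1 160/53 32/13 -32/13 192/689 7 1 W
2 16/17 16/5 -16/5 -96/85 8 1 S
3 160/169 32/29 -32/29 -384/4901 8 2 E
final 7 2 N

n=0: pose=(7,0,N); sL=4, sR=40/37; mL=-40/37, mR=54/37; mL+mR=14/37 → advance +1; mR−mL=94/37 → turn +1·90°
n=1: pose=(7,1,W); sL=160/53, sR=32/13; mL=-32/13, mR=192/689; mL+mR=-1504/689 → advance -1; mR−mL=1888/689 → turn +1·90°
n=2: pose=(8,1,S); sL=16/17, sR=16/5; mL=-16/5, mR=-96/85; mL+mR=-368/85 → advance -1; mR−mL=176/85 → turn +1·90°
n=3: pose=(8,2,E); sL=160/169, sR=32/29; mL=-32/29, mR=-384/4901; mL+mR=-5792/4901 → advance -1; mR−mL=5024/4901 → turn +1·90°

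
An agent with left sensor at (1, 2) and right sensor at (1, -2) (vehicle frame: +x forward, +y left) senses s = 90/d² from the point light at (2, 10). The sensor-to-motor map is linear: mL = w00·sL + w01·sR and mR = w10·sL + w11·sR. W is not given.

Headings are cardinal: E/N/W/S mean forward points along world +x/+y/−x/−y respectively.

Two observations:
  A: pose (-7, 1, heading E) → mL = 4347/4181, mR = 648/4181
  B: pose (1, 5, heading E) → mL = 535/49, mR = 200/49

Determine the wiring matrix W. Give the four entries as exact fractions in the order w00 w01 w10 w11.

1 1/2 1/2 -1/2

obs A: pose=(-7,1,E) → sL=90/113, sR=18/37, mL=4347/4181, mR=648/4181
obs B: pose=(1,5,E) → sL=10, sR=90/49, mL=535/49, mR=200/49
sensor matrix S = [[90/113, 18/37], [10, 90/49]]; det S = -696960/204869
solve [mL_A; mL_B] = S·[w00; w01] and [mR_A; mR_B] = S·[w10; w11]:
  w00 = 1, w01 = 1/2, w10 = 1/2, w11 = -1/2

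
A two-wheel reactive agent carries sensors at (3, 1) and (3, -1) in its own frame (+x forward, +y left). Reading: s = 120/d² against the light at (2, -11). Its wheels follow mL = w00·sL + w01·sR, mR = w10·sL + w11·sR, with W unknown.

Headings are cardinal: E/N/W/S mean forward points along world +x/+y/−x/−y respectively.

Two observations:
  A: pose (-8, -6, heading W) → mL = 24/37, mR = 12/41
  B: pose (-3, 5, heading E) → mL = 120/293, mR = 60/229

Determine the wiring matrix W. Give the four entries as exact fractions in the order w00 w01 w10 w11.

obs A: pose=(-8,-6,W) → sL=24/37, sR=24/41, mL=24/37, mR=12/41
obs B: pose=(-3,5,E) → sL=120/293, sR=120/229, mL=120/293, mR=60/229
sensor matrix S = [[24/37, 24/41], [120/293, 120/229]]; det S = 10195200/101786149
solve [mL_A; mL_B] = S·[w00; w01] and [mR_A; mR_B] = S·[w10; w11]:
  w00 = 1, w01 = 0, w10 = 0, w11 = 1/2

1 0 0 1/2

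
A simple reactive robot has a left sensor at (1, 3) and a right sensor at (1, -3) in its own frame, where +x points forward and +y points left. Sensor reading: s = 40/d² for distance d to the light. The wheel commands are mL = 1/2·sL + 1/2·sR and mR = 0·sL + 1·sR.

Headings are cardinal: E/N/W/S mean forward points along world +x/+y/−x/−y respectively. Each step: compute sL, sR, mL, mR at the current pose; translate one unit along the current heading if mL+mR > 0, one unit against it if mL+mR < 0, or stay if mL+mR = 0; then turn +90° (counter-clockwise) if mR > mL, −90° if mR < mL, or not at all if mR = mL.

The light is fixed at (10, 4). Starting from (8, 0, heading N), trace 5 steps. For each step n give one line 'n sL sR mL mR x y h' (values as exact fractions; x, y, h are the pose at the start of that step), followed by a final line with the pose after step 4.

n=0: pose=(8,0,N); sL=20/17, sR=4; mL=44/17, mR=4; mL+mR=112/17 → advance +1; mR−mL=24/17 → turn +1·90°
n=1: pose=(8,1,W); sL=8/9, sR=40/9; mL=8/3, mR=40/9; mL+mR=64/9 → advance +1; mR−mL=16/9 → turn +1·90°
n=2: pose=(7,1,S); sL=5/2, sR=10/13; mL=85/52, mR=10/13; mL+mR=125/52 → advance +1; mR−mL=-45/52 → turn -1·90°
n=3: pose=(7,0,W); sL=8/13, sR=40/17; mL=328/221, mR=40/17; mL+mR=848/221 → advance +1; mR−mL=192/221 → turn +1·90°
n=4: pose=(6,0,S); sL=20/13, sR=20/37; mL=500/481, mR=20/37; mL+mR=760/481 → advance +1; mR−mL=-240/481 → turn -1·90°

0 20/17 4 44/17 4 8 0 N
1 8/9 40/9 8/3 40/9 8 1 W
2 5/2 10/13 85/52 10/13 7 1 S
3 8/13 40/17 328/221 40/17 7 0 W
4 20/13 20/37 500/481 20/37 6 0 S
final 6 -1 W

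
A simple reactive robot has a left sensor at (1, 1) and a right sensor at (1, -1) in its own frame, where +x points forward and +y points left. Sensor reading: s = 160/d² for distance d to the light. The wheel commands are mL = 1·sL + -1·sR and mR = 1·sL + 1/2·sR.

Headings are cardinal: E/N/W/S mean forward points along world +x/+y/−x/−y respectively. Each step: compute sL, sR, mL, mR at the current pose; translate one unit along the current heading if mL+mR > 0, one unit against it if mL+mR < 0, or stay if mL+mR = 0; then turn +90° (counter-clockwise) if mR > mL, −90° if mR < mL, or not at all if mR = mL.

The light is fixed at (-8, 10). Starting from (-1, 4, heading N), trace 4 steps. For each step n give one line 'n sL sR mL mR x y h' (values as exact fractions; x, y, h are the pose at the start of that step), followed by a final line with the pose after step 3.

n=0: pose=(-1,4,N); sL=160/61, sR=160/89; mL=4480/5429, mR=19120/5429; mL+mR=23600/5429 → advance +1; mR−mL=240/89 → turn +1·90°
n=1: pose=(-1,5,W); sL=20/9, sR=40/13; mL=-100/117, mR=440/117; mL+mR=340/117 → advance +1; mR−mL=60/13 → turn +1·90°
n=2: pose=(-2,5,S); sL=32/17, sR=160/61; mL=-768/1037, mR=3312/1037; mL+mR=2544/1037 → advance +1; mR−mL=240/61 → turn +1·90°
n=3: pose=(-2,4,E); sL=80/37, sR=80/49; mL=960/1813, mR=5400/1813; mL+mR=6360/1813 → advance +1; mR−mL=120/49 → turn +1·90°

0 160/61 160/89 4480/5429 19120/5429 -1 4 N
1 20/9 40/13 -100/117 440/117 -1 5 W
2 32/17 160/61 -768/1037 3312/1037 -2 5 S
3 80/37 80/49 960/1813 5400/1813 -2 4 E
final -1 4 N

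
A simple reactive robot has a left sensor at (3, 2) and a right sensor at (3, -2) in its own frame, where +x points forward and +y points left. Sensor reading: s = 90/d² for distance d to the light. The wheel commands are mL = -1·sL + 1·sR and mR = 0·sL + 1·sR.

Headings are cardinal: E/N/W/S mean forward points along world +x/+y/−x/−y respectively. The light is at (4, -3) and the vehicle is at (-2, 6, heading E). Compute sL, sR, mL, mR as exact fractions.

left sensor world pos  = (1, 8); dL² = 130
right sensor world pos = (1, 4); dR² = 58
sL = 90/130 = 9/13
sR = 90/58 = 45/29
mL = -1·sL + 1·sR = 324/377
mR = 0·sL + 1·sR = 45/29

9/13 45/29 324/377 45/29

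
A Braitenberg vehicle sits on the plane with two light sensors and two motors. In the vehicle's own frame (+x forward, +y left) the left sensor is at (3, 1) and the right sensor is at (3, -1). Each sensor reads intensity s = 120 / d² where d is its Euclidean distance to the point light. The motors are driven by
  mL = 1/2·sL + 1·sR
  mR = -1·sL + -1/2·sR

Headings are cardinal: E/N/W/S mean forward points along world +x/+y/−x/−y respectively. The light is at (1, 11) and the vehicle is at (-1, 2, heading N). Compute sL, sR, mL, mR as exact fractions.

8/3 120/37 508/111 -476/111

left sensor world pos  = (-2, 5); dL² = 45
right sensor world pos = (0, 5); dR² = 37
sL = 120/45 = 8/3
sR = 120/37 = 120/37
mL = 1/2·sL + 1·sR = 508/111
mR = -1·sL + -1/2·sR = -476/111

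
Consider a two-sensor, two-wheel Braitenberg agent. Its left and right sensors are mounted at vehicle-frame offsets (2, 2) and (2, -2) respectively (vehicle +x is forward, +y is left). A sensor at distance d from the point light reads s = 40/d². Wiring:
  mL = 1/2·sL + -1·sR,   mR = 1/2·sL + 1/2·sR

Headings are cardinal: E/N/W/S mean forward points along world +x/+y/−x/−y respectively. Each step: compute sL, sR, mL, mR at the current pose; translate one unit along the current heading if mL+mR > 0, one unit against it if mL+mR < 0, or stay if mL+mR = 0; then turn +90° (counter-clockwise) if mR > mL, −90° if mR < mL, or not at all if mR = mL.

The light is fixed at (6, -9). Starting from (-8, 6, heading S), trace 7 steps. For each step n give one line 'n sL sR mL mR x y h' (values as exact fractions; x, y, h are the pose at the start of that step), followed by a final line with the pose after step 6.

n=0: pose=(-8,6,S); sL=40/313, sR=8/85; mL=-804/26605, mR=2952/26605; mL+mR=2148/26605 → advance +1; mR−mL=12/85 → turn +1·90°
n=1: pose=(-8,5,E); sL=1/10, sR=5/36; mL=-4/45, mR=43/360; mL+mR=11/360 → advance +1; mR−mL=5/24 → turn +1·90°
n=2: pose=(-7,5,N); sL=40/481, sR=40/377; mL=-900/13949, mR=1320/13949; mL+mR=420/13949 → advance +1; mR−mL=60/377 → turn +1·90°
n=3: pose=(-7,6,W); sL=20/197, sR=20/257; mL=-1370/50629, mR=4540/50629; mL+mR=3170/50629 → advance +1; mR−mL=30/257 → turn +1·90°
n=4: pose=(-8,6,S); sL=40/313, sR=8/85; mL=-804/26605, mR=2952/26605; mL+mR=2148/26605 → advance +1; mR−mL=12/85 → turn +1·90°
n=5: pose=(-8,5,E); sL=1/10, sR=5/36; mL=-4/45, mR=43/360; mL+mR=11/360 → advance +1; mR−mL=5/24 → turn +1·90°
n=6: pose=(-7,5,N); sL=40/481, sR=40/377; mL=-900/13949, mR=1320/13949; mL+mR=420/13949 → advance +1; mR−mL=60/377 → turn +1·90°

0 40/313 8/85 -804/26605 2952/26605 -8 6 S
1 1/10 5/36 -4/45 43/360 -8 5 E
2 40/481 40/377 -900/13949 1320/13949 -7 5 N
3 20/197 20/257 -1370/50629 4540/50629 -7 6 W
4 40/313 8/85 -804/26605 2952/26605 -8 6 S
5 1/10 5/36 -4/45 43/360 -8 5 E
6 40/481 40/377 -900/13949 1320/13949 -7 5 N
final -7 6 W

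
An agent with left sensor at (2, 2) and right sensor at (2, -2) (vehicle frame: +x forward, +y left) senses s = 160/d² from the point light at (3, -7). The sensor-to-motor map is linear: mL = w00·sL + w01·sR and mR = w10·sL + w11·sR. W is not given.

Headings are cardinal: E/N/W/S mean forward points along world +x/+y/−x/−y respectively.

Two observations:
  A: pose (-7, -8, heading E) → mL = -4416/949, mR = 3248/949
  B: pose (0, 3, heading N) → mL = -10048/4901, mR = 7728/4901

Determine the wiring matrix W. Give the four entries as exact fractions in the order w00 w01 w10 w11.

-1 -1 1/2 1

obs A: pose=(-7,-8,E) → sL=32/13, sR=160/73, mL=-4416/949, mR=3248/949
obs B: pose=(0,3,N) → sL=160/169, sR=32/29, mL=-10048/4901, mR=7728/4901
sensor matrix S = [[32/13, 160/73], [160/169, 32/29]]; det S = 229376/357773
solve [mL_A; mL_B] = S·[w00; w01] and [mR_A; mR_B] = S·[w10; w11]:
  w00 = -1, w01 = -1, w10 = 1/2, w11 = 1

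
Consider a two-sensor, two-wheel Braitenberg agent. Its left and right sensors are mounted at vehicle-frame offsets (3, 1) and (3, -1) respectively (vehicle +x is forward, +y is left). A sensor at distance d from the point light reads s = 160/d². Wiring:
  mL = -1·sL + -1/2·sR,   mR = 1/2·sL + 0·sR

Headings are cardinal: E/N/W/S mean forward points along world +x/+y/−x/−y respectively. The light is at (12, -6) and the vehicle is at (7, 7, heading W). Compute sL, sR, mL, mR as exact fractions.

left sensor world pos  = (4, 6); dL² = 208
right sensor world pos = (4, 8); dR² = 260
sL = 160/208 = 10/13
sR = 160/260 = 8/13
mL = -1·sL + -1/2·sR = -14/13
mR = 1/2·sL + 0·sR = 5/13

10/13 8/13 -14/13 5/13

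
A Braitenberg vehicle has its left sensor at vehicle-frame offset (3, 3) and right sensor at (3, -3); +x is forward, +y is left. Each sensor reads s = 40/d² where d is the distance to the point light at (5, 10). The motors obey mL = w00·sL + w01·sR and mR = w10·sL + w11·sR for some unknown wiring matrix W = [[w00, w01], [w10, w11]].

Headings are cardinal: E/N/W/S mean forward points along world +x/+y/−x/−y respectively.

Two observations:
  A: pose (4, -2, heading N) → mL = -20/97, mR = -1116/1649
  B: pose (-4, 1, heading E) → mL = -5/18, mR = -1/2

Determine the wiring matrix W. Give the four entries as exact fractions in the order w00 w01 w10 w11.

obs A: pose=(4,-2,N) → sL=40/97, sR=8/17, mL=-20/97, mR=-1116/1649
obs B: pose=(-4,1,E) → sL=5/9, sR=2/9, mL=-5/18, mR=-1/2
sensor matrix S = [[40/97, 8/17], [5/9, 2/9]]; det S = -280/1649
solve [mL_A; mL_B] = S·[w00; w01] and [mR_A; mR_B] = S·[w10; w11]:
  w00 = -1/2, w01 = 0, w10 = -1/2, w11 = -1

-1/2 0 -1/2 -1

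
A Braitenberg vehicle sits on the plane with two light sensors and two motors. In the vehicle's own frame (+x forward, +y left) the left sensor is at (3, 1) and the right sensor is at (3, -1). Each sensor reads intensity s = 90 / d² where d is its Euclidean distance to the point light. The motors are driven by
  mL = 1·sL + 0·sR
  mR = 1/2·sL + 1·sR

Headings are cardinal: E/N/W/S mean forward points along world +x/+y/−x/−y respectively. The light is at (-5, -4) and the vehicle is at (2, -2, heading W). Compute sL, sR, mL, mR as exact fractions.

left sensor world pos  = (-1, -3); dL² = 17
right sensor world pos = (-1, -1); dR² = 25
sL = 90/17 = 90/17
sR = 90/25 = 18/5
mL = 1·sL + 0·sR = 90/17
mR = 1/2·sL + 1·sR = 531/85

90/17 18/5 90/17 531/85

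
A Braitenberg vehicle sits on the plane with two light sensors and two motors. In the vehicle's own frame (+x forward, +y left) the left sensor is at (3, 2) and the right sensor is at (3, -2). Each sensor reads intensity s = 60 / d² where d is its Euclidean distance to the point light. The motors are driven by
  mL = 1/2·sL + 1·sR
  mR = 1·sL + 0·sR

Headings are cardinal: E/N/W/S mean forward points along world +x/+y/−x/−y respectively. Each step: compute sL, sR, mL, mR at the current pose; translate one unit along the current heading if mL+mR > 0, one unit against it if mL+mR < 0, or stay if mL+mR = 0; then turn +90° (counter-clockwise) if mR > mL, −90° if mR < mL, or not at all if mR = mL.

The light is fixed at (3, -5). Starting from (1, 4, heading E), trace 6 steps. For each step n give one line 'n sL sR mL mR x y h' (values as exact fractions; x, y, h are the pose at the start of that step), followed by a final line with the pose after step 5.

n=0: pose=(1,4,E); sL=30/61, sR=6/5; mL=441/305, mR=30/61; mL+mR=591/305 → advance +1; mR−mL=-291/305 → turn -1·90°
n=1: pose=(2,4,S); sL=60/37, sR=4/3; mL=238/111, mR=60/37; mL+mR=418/111 → advance +1; mR−mL=-58/111 → turn -1·90°
n=2: pose=(2,3,W); sL=15/13, sR=15/29; mL=825/754, mR=15/13; mL+mR=1695/754 → advance +1; mR−mL=45/754 → turn +1·90°
n=3: pose=(1,3,S); sL=12/5, sR=60/41; mL=546/205, mR=12/5; mL+mR=1038/205 → advance +1; mR−mL=-54/205 → turn -1·90°
n=4: pose=(1,2,W); sL=6/5, sR=30/53; mL=309/265, mR=6/5; mL+mR=627/265 → advance +1; mR−mL=9/265 → turn +1·90°
n=5: pose=(0,2,S); sL=60/17, sR=60/41; mL=2250/697, mR=60/17; mL+mR=4710/697 → advance +1; mR−mL=210/697 → turn +1·90°

0 30/61 6/5 441/305 30/61 1 4 E
1 60/37 4/3 238/111 60/37 2 4 S
2 15/13 15/29 825/754 15/13 2 3 W
3 12/5 60/41 546/205 12/5 1 3 S
4 6/5 30/53 309/265 6/5 1 2 W
5 60/17 60/41 2250/697 60/17 0 2 S
final 0 1 E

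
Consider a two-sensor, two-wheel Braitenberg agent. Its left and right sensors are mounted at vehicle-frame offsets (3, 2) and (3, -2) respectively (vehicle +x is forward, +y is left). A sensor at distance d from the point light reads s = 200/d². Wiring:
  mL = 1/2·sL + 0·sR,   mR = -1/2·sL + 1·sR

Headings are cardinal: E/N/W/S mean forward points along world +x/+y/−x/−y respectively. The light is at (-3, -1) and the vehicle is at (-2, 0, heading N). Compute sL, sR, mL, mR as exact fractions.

200/17 8 100/17 36/17

left sensor world pos  = (-4, 3); dL² = 17
right sensor world pos = (0, 3); dR² = 25
sL = 200/17 = 200/17
sR = 200/25 = 8
mL = 1/2·sL + 0·sR = 100/17
mR = -1/2·sL + 1·sR = 36/17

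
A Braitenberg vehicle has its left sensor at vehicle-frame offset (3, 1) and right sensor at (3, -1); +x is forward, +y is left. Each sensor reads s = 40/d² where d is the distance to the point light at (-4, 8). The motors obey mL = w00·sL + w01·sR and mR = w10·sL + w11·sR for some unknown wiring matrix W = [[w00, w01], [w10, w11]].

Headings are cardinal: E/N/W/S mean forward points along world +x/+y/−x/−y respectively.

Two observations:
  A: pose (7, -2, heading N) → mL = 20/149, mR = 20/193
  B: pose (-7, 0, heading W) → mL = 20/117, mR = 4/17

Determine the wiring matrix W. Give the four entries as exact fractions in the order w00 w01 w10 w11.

obs A: pose=(7,-2,N) → sL=40/149, sR=40/193, mL=20/149, mR=20/193
obs B: pose=(-7,0,W) → sL=40/117, sR=8/17, mL=20/117, mR=4/17
sensor matrix S = [[40/149, 40/193], [40/117, 8/17]]; det S = 3173120/57197673
solve [mL_A; mL_B] = S·[w00; w01] and [mR_A; mR_B] = S·[w10; w11]:
  w00 = 1/2, w01 = 0, w10 = 0, w11 = 1/2

1/2 0 0 1/2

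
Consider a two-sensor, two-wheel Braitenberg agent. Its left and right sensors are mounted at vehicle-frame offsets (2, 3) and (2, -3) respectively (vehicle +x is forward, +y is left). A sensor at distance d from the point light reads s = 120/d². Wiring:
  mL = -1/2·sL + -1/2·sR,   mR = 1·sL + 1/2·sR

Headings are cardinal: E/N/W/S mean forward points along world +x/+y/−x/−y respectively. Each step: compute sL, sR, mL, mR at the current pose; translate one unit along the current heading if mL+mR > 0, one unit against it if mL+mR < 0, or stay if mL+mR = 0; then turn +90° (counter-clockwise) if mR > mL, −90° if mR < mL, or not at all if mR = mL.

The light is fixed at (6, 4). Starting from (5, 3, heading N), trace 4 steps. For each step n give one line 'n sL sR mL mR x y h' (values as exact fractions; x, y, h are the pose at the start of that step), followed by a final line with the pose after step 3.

0 120/17 24 -264/17 324/17 5 3 N
1 20/3 20/3 -20/3 10 5 4 W
2 24 120/29 -408/29 756/29 4 4 S
3 30 15/2 -75/4 135/4 4 3 E
final 5 3 N

n=0: pose=(5,3,N); sL=120/17, sR=24; mL=-264/17, mR=324/17; mL+mR=60/17 → advance +1; mR−mL=588/17 → turn +1·90°
n=1: pose=(5,4,W); sL=20/3, sR=20/3; mL=-20/3, mR=10; mL+mR=10/3 → advance +1; mR−mL=50/3 → turn +1·90°
n=2: pose=(4,4,S); sL=24, sR=120/29; mL=-408/29, mR=756/29; mL+mR=12 → advance +1; mR−mL=1164/29 → turn +1·90°
n=3: pose=(4,3,E); sL=30, sR=15/2; mL=-75/4, mR=135/4; mL+mR=15 → advance +1; mR−mL=105/2 → turn +1·90°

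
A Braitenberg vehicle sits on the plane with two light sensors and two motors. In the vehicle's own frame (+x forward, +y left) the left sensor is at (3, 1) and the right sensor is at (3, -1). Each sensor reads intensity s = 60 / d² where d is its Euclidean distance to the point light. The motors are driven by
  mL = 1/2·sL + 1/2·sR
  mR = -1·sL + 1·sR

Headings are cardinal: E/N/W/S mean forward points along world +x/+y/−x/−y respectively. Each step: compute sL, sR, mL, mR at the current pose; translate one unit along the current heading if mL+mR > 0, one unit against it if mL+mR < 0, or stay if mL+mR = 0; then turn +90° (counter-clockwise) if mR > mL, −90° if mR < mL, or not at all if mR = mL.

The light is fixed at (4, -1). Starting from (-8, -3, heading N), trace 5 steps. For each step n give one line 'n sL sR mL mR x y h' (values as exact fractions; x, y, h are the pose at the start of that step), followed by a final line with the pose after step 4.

n=0: pose=(-8,-3,N); sL=6/17, sR=30/61; mL=438/1037, mR=144/1037; mL+mR=582/1037 → advance +1; mR−mL=-294/1037 → turn -1·90°
n=1: pose=(-8,-2,E); sL=20/27, sR=12/17; mL=332/459, mR=-16/459; mL+mR=316/459 → advance +1; mR−mL=-116/153 → turn -1·90°
n=2: pose=(-7,-2,S); sL=15/29, sR=3/8; mL=207/464, mR=-33/232; mL+mR=141/464 → advance +1; mR−mL=-273/464 → turn -1·90°
n=3: pose=(-7,-3,W); sL=12/41, sR=60/197; mL=2412/8077, mR=96/8077; mL+mR=2508/8077 → advance +1; mR−mL=-2316/8077 → turn -1·90°
n=4: pose=(-8,-3,N); sL=6/17, sR=30/61; mL=438/1037, mR=144/1037; mL+mR=582/1037 → advance +1; mR−mL=-294/1037 → turn -1·90°

0 6/17 30/61 438/1037 144/1037 -8 -3 N
1 20/27 12/17 332/459 -16/459 -8 -2 E
2 15/29 3/8 207/464 -33/232 -7 -2 S
3 12/41 60/197 2412/8077 96/8077 -7 -3 W
4 6/17 30/61 438/1037 144/1037 -8 -3 N
final -8 -2 E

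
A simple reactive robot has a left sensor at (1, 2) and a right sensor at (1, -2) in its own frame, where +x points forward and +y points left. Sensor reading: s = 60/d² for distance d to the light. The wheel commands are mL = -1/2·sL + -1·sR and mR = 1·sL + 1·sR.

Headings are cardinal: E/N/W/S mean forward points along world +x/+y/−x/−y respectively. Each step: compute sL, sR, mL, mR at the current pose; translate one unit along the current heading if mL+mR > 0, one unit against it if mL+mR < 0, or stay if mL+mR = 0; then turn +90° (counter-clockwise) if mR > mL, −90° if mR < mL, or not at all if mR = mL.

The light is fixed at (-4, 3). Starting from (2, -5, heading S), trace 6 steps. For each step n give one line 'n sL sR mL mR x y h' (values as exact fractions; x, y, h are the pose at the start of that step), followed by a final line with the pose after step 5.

0 12/29 60/97 -2322/2813 2904/2813 2 -5 S
1 30/49 6/17 -549/833 804/833 2 -6 E
2 60/89 12/29 -1938/2581 2808/2581 3 -6 N
3 15/34 5/6 -215/204 65/51 3 -5 W
4 12/29 60/97 -2322/2813 2904/2813 2 -5 S
5 30/49 6/17 -549/833 804/833 2 -6 E
final 3 -6 N

n=0: pose=(2,-5,S); sL=12/29, sR=60/97; mL=-2322/2813, mR=2904/2813; mL+mR=6/29 → advance +1; mR−mL=5226/2813 → turn +1·90°
n=1: pose=(2,-6,E); sL=30/49, sR=6/17; mL=-549/833, mR=804/833; mL+mR=15/49 → advance +1; mR−mL=1353/833 → turn +1·90°
n=2: pose=(3,-6,N); sL=60/89, sR=12/29; mL=-1938/2581, mR=2808/2581; mL+mR=30/89 → advance +1; mR−mL=4746/2581 → turn +1·90°
n=3: pose=(3,-5,W); sL=15/34, sR=5/6; mL=-215/204, mR=65/51; mL+mR=15/68 → advance +1; mR−mL=475/204 → turn +1·90°
n=4: pose=(2,-5,S); sL=12/29, sR=60/97; mL=-2322/2813, mR=2904/2813; mL+mR=6/29 → advance +1; mR−mL=5226/2813 → turn +1·90°
n=5: pose=(2,-6,E); sL=30/49, sR=6/17; mL=-549/833, mR=804/833; mL+mR=15/49 → advance +1; mR−mL=1353/833 → turn +1·90°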